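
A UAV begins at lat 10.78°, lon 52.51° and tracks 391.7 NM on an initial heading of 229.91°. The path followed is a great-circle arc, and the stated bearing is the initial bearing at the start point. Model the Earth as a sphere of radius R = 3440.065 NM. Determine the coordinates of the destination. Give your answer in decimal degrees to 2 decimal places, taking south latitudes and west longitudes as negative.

latitude 6.54°, longitude 47.49°

The arc subtends δ = 391.7/3440.065 = 0.113864 rad at the centre.
With φ₁ = 10.78° = 0.188146 rad and θ = 229.91° = 4.012686 rad:
Destination latitude: φ₂ = arcsin( sin φ₁ cos δ + cos φ₁ sin δ cos θ ) = arcsin(0.113949) = 6.54°.
Then Δλ = atan2(-0.085388, 0.972212) = -0.087604 rad, from sin θ sin δ cos φ₁ over cos δ − sin φ₁ sin φ₂.
Hence λ₂ = 52.51° + -5.02° = 47.49°.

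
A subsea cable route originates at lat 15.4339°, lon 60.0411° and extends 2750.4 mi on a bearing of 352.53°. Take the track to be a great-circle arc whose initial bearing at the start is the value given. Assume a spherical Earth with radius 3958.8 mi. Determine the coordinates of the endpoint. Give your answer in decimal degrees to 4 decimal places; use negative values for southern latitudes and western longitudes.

Central angle δ = d/R = 0.694756 rad.
Converting: φ₁ = 0.269372 rad, θ = 6.152809 rad.
Destination latitude: φ₂ = arcsin( sin φ₁ cos δ + cos φ₁ sin δ cos θ ) = arcsin(0.816315) = 54.7176°.
For the longitude increment, Δλ = atan2( sin θ sin δ cos φ₁, cos δ − sin φ₁ sin φ₂ ) = atan2(-0.080229, 0.550967) = -8.2849°.
λ₂ = λ₁ + Δλ = 51.7562°.

latitude 54.7176°, longitude 51.7562°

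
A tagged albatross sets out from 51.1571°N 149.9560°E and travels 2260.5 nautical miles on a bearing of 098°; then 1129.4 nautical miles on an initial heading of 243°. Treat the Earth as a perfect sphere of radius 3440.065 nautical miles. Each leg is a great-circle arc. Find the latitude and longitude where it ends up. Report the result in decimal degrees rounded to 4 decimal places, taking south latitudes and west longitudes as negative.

latitude 24.3510°, longitude 178.6384°

Apply the spherical direct solution leg by leg, carrying full precision between legs.
Leg 1: from (51.1571°, 149.9560°), δ = 2260.5/3440.065 = 0.657110 rad, θ = 98° → φ = 34.2885°, λ = -162.9796°.
Leg 2: from (34.2885°, -162.9796°), δ = 1129.4/3440.065 = 0.328308 rad, θ = 243° → φ = 24.3510°, λ = 178.6384°.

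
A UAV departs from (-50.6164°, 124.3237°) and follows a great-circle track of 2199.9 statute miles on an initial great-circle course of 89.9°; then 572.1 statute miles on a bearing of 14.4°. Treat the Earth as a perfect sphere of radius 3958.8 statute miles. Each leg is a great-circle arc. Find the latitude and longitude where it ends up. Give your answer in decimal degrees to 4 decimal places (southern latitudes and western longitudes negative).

Apply the spherical direct solution leg by leg, carrying full precision between legs.
Leg 1: from (-50.6164°, 124.3237°), δ = 2199.9/3958.8 = 0.555699 rad, θ = 89.9° → φ = -40.9980°, λ = 168.6682°.
Leg 2: from (-40.9980°, 168.6682°), δ = 572.1/3958.8 = 0.144513 rad, θ = 14.4° → φ = -32.9508°, λ = 171.1143°.

latitude -32.9508°, longitude 171.1143°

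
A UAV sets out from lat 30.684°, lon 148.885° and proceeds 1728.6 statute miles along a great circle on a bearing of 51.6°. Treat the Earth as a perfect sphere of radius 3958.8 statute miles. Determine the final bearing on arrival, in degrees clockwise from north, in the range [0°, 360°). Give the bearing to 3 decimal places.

final bearing 68.296°

δ = 1728.6/3958.8 = 0.436647 rad (25.0181°).
Start latitude φ₁ = 0.535537 rad; initial bearing θ = 0.900590 rad.
Destination latitude: φ₂ = arcsin( sin φ₁ cos δ + cos φ₁ sin δ cos θ ) = arcsin(0.688332) = 43.498°.
For the longitude increment, Δλ = atan2( sin θ sin δ cos φ₁, cos δ − sin φ₁ sin φ₂ ) = atan2(0.285025, 0.554917) = 27.187°.
λ₂ = 148.885° + 27.187° = 176.072°.
The forward bearing on arrival equals the back-azimuth from the destination plus 180°.
Back-azimuth from P₂ (43.498°, 176.072°) to P₁ (30.684°, 148.885°), with Δλ' = λ₁ − λ₂ = -27.187°: atan2( sin Δλ' cos φ₁ , cos φ₂ sin φ₁ − sin φ₂ cos φ₁ cos Δλ' ) = 248.296°.
Final bearing = (248.296° + 180°) mod 360° = 68.296°.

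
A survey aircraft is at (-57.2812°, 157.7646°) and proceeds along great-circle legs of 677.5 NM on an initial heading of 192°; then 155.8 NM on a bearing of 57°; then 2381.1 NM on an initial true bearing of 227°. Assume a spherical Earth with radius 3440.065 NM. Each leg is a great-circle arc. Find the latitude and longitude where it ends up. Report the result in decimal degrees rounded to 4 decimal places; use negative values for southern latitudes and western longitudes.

latitude -61.5521°, longitude 55.4562°

Apply the spherical direct solution leg by leg, carrying full precision between legs.
Leg 1: from (-57.2812°, 157.7646°), δ = 677.5/3440.065 = 0.196944 rad, θ = 192° → φ = -68.2058°, λ = 151.4737°.
Leg 2: from (-68.2058°, 151.4737°), δ = 155.8/3440.065 = 0.045290 rad, θ = 57° → φ = -66.6956°, λ = 156.9813°.
Leg 3: from (-66.6956°, 156.9813°), δ = 2381.1/3440.065 = 0.692167 rad, θ = 227° → φ = -61.5521°, λ = 55.4562°.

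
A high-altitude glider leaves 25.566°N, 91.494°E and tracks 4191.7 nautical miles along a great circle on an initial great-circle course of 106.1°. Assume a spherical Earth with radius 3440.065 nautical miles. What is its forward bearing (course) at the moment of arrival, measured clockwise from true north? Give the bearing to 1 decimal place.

The arc subtends δ = 4191.7/3440.065 = 1.218494 rad at the centre.
With φ₁ = 25.566° = 0.446211 rad and θ = 106.1° = 1.851794 rad:
Destination latitude: φ₂ = arcsin( sin φ₁ cos δ + cos φ₁ sin δ cos θ ) = arcsin(-0.085887) = -4.927°.
Δλ = atan2( sin θ sin δ cos φ₁ , cos δ − sin φ₁ sin φ₂ ) = atan2(0.813476, 0.382124) = 1.131647 rad = 64.839°.
Hence λ₂ = 91.494° + 64.839° = 156.333°.
The forward bearing on arrival equals the back-azimuth from the destination plus 180°.
Back-azimuth from P₂ (-4.9°, 156.3°) to P₁ (25.6°, 91.5°), with Δλ' = λ₁ − λ₂ = -64.8°: atan2( sin Δλ' cos φ₁ , cos φ₂ sin φ₁ − sin φ₂ cos φ₁ cos Δλ' ) = 299.6°.
Final bearing = (299.6° + 180°) mod 360° = 119.6°.

final bearing 119.6°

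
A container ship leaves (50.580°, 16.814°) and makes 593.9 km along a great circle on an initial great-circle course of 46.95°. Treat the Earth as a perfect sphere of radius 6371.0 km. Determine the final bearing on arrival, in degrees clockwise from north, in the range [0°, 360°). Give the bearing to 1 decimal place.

final bearing 52.2°

Central angle δ = d/R = 0.093219 rad.
With φ₁ = 50.580° = 0.882788 rad and θ = 46.95° = 0.819432 rad:
Applying the spherical law of cosines for sides, sin φ₂ = sin φ₁ cos δ + cos φ₁ sin δ cos θ = 0.809508, so φ₂ = 54.048°.
Δλ = atan2( sin θ sin δ cos φ₁ , cos δ − sin φ₁ sin φ₂ ) = atan2(0.043194, 0.370304) = 0.116120 rad = 6.653°.
Hence λ₂ = 16.814° + 6.653° = 23.467°.
The forward bearing on arrival equals the back-azimuth from the destination plus 180°.
Back-azimuth from P₂ (54.0°, 23.5°) to P₁ (50.6°, 16.8°), with Δλ' = λ₁ − λ₂ = -6.7°: atan2( sin Δλ' cos φ₁ , cos φ₂ sin φ₁ − sin φ₂ cos φ₁ cos Δλ' ) = 232.2°.
Final bearing = (232.2° + 180°) mod 360° = 52.2°.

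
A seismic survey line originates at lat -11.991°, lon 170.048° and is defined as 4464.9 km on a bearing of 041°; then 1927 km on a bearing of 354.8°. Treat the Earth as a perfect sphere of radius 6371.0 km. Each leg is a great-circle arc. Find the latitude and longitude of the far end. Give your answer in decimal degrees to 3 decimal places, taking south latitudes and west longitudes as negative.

Apply the spherical direct solution leg by leg, carrying full precision between legs.
Leg 1: from (-11.991°, 170.048°), δ = 4464.9/6371 = 0.700816 rad, θ = 41° → φ = 18.497°, λ = -163.458°.
Leg 2: from (18.497°, -163.458°), δ = 1927/6371 = 0.302464 rad, θ = 354.8° → φ = 35.745°, λ = -165.364°.

latitude 35.745°, longitude -165.364°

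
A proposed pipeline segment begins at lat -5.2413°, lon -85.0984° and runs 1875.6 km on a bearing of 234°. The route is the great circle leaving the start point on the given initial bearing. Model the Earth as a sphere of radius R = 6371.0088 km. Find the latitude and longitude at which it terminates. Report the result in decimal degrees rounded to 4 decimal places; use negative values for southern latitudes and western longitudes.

The arc subtends δ = 1875.6/6371.0088 = 0.294396 rad at the centre.
Start latitude φ₁ = -0.091478 rad; initial bearing θ = 4.084070 rad.
Applying the spherical law of cosines for sides, sin φ₂ = sin φ₁ cos δ + cos φ₁ sin δ cos θ = -0.257260, so φ₂ = -14.9075°.
Then Δλ = atan2(-0.233764, 0.933477) = -0.245377 rad, from sin θ sin δ cos φ₁ over cos δ − sin φ₁ sin φ₂.
λ₂ = -85.0984° + -14.0591° = -99.1575°.

latitude -14.9075°, longitude -99.1575°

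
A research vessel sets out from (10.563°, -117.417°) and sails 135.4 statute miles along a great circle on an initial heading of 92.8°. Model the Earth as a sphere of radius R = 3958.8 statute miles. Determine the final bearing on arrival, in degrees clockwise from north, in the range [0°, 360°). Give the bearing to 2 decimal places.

final bearing 93.16°

Central angle δ = d/R = 0.034202 rad.
With φ₁ = 10.563° = 0.184359 rad and θ = 92.8° = 1.619666 rad:
Applying the spherical law of cosines for sides, sin φ₂ = sin φ₁ cos δ + cos φ₁ sin δ cos θ = 0.181567, so φ₂ = 10.461°.
Then Δλ = atan2(0.033576, 0.966131) = 0.034739 rad, from sin θ sin δ cos φ₁ over cos δ − sin φ₁ sin φ₂.
λ₂ = -117.417° + 1.990° = -115.427°.
The forward bearing on arrival equals the back-azimuth from the destination plus 180°.
Back-azimuth from P₂ (10.46°, -115.43°) to P₁ (10.56°, -117.42°), with Δλ' = λ₁ − λ₂ = -1.99°: atan2( sin Δλ' cos φ₁ , cos φ₂ sin φ₁ − sin φ₂ cos φ₁ cos Δλ' ) = 273.16°.
Final bearing = (273.16° + 180°) mod 360° = 93.16°.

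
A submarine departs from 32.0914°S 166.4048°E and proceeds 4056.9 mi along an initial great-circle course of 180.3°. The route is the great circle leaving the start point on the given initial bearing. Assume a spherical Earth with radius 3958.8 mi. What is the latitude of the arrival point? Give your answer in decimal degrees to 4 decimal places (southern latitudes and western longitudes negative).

The arc subtends δ = 4056.9/3958.8 = 1.024780 rad at the centre.
With φ₁ = -32.0914° = -0.560101 rad and θ = 180.3° = 3.146829 rad:
sin φ₂ = sin φ₁ cos δ + cos φ₁ sin δ cos θ = (-0.531271)(0.519287) + (0.847202)(0.854600)(-0.999986) = -0.999891
φ₂ = asin(-0.999891) = -1.556024 rad = -89.1536°.
Then Δλ = atan2(-0.003791, -0.011927) = -2.833840 rad, from sin θ sin δ cos φ₁ over cos δ − sin φ₁ sin φ₂.
λ₂ = 166.4048° + -162.3671° = 4.0377°.

latitude -89.1536°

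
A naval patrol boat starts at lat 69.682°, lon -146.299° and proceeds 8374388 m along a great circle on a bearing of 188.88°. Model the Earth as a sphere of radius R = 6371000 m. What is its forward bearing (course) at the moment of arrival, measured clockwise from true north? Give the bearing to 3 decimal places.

final bearing 183.086°

Central angle δ = d/R = 1.314454 rad.
With φ₁ = 69.682° = 1.216180 rad and θ = 188.88° = 3.296578 rad:
sin φ₂ = sin φ₁ cos δ + cos φ₁ sin δ cos θ = (0.937780)(0.253544) + (0.347230)(0.967324)(-0.988014) = -0.094090
φ₂ = asin(-0.094090) = -0.094229 rad = -5.399°.
Then Δλ = atan2(-0.051849, 0.341779) = -0.150555 rad, from sin θ sin δ cos φ₁ over cos δ − sin φ₁ sin φ₂.
Hence λ₂ = -146.299° + -8.626° = -154.925°.
The forward bearing on arrival equals the back-azimuth from the destination plus 180°.
Back-azimuth from P₂ (-5.399°, -154.925°) to P₁ (69.682°, -146.299°), with Δλ' = λ₁ − λ₂ = 8.626°: atan2( sin Δλ' cos φ₁ , cos φ₂ sin φ₁ − sin φ₂ cos φ₁ cos Δλ' ) = 3.086°.
Final bearing = (3.086° + 180°) mod 360° = 183.086°.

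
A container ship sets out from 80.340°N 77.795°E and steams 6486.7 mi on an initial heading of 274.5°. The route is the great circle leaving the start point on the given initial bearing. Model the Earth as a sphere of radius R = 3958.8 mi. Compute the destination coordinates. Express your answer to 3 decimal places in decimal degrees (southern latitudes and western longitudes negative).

latitude -3.073°, longitude -17.291°

Central angle δ = d/R = 1.638552 rad.
Start latitude φ₁ = 1.402198 rad; initial bearing θ = 4.790929 rad.
Destination latitude: φ₂ = arcsin( sin φ₁ cos δ + cos φ₁ sin δ cos θ ) = arcsin(-0.053609) = -3.073°.
Then Δλ = atan2(-0.166900, -0.014855) = -1.659570 rad, from sin θ sin δ cos φ₁ over cos δ − sin φ₁ sin φ₂.
λ₂ = 77.795° + -95.086° = -17.291°.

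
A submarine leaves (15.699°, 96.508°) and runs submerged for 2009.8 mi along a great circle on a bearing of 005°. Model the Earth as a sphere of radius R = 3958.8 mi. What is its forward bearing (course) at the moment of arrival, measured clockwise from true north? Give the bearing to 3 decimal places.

The arc subtends δ = 2009.8/3958.8 = 0.507679 rad at the centre.
With φ₁ = 15.699° = 0.273999 rad and θ = 5° = 0.087266 rad:
Destination latitude: φ₂ = arcsin( sin φ₁ cos δ + cos φ₁ sin δ cos θ ) = arcsin(0.702691) = 44.643°.
Δλ = atan2( sin θ sin δ cos φ₁ , cos δ − sin φ₁ sin φ₂ ) = atan2(0.040790, 0.683739) = 0.059587 rad = 3.414°.
λ₂ = 96.508° + 3.414° = 99.922°.
The forward bearing on arrival equals the back-azimuth from the destination plus 180°.
Back-azimuth from P₂ (44.643°, 99.922°) to P₁ (15.699°, 96.508°), with Δλ' = λ₁ − λ₂ = -3.414°: atan2( sin Δλ' cos φ₁ , cos φ₂ sin φ₁ − sin φ₂ cos φ₁ cos Δλ' ) = 186.772°.
Final bearing = (186.772° + 180°) mod 360° = 6.772°.

final bearing 6.772°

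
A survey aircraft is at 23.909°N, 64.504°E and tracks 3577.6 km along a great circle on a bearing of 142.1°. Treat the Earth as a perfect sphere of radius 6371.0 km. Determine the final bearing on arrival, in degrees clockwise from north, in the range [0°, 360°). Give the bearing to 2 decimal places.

δ = 3577.6/6371 = 0.561544 rad (32.1741°).
With φ₁ = 23.909° = 0.417291 rad and θ = 142.1° = 2.480113 rad:
Destination latitude: φ₂ = arcsin( sin φ₁ cos δ + cos φ₁ sin δ cos θ ) = arcsin(-0.041080) = -2.354°.
Δλ = atan2( sin θ sin δ cos φ₁ , cos δ − sin φ₁ sin φ₂ ) = atan2(0.299035, 0.863083) = 0.333529 rad = 19.110°.
λ₂ = λ₁ + Δλ = 83.614°.
The forward bearing on arrival equals the back-azimuth from the destination plus 180°.
Back-azimuth from P₂ (-2.35°, 83.61°) to P₁ (23.91°, 64.50°), with Δλ' = λ₁ − λ₂ = -19.11°: atan2( sin Δλ' cos φ₁ , cos φ₂ sin φ₁ − sin φ₂ cos φ₁ cos Δλ' ) = 325.80°.
Final bearing = (325.80° + 180°) mod 360° = 145.80°.

final bearing 145.80°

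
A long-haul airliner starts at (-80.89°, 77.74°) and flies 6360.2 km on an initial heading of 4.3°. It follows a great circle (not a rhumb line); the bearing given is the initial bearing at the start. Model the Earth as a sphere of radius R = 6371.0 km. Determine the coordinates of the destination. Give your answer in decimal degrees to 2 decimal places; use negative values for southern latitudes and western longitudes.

Central angle δ = d/R = 0.998305 rad.
Converting: φ₁ = -1.411797 rad, θ = 0.075049 rad.
Destination latitude: φ₂ = arcsin( sin φ₁ cos δ + cos φ₁ sin δ cos θ ) = arcsin(-0.402184) = -23.71°.
For the longitude increment, Δλ = atan2( sin θ sin δ cos φ₁, cos δ − sin φ₁ sin φ₂ ) = atan2(0.009979, 0.144617) = 3.95°.
λ₂ = 77.74° + 3.95° = 81.69°.

latitude -23.71°, longitude 81.69°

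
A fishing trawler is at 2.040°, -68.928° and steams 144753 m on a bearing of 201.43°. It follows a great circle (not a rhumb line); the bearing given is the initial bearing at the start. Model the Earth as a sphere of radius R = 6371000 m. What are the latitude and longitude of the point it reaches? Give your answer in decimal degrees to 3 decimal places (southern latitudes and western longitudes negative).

The arc subtends δ = 144753/6371000 = 0.022721 rad at the centre.
With φ₁ = 2.040° = 0.035605 rad and θ = 201.43° = 3.515617 rad:
Applying the spherical law of cosines for sides, sin φ₂ = sin φ₁ cos δ + cos φ₁ sin δ cos θ = 0.014453, so φ₂ = 0.828°.
Δλ = atan2( sin θ sin δ cos φ₁ , cos δ − sin φ₁ sin φ₂ ) = atan2(-0.008295, 0.999227) = -0.008302 rad = -0.476°.
λ₂ = -68.928° + -0.476° = -69.404°.

latitude 0.828°, longitude -69.404°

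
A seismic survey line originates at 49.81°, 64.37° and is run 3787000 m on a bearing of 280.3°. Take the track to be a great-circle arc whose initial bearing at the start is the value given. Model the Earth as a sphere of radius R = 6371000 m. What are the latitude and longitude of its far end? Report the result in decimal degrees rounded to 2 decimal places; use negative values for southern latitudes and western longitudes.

The arc subtends δ = 3787000/6371000 = 0.594412 rad at the centre.
Converting: φ₁ = 0.869349 rad, θ = 4.892158 rad.
Destination latitude: φ₂ = arcsin( sin φ₁ cos δ + cos φ₁ sin δ cos θ ) = arcsin(0.697500) = 44.23°.
Δλ = atan2( sin θ sin δ cos φ₁ , cos δ − sin φ₁ sin φ₂ ) = atan2(-0.355572, 0.295652) = -0.877151 rad = -50.26°.
λ₂ = λ₁ + Δλ = 14.11°.

latitude 44.23°, longitude 14.11°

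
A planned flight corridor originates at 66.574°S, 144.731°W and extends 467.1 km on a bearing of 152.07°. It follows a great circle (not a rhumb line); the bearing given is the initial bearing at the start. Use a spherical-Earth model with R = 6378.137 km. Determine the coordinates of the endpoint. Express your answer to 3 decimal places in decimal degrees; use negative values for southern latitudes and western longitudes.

latitude -70.189°, longitude -138.927°

The arc subtends δ = 467.1/6378.137 = 0.073235 rad at the centre.
Converting: φ₁ = -1.161935 rad, θ = 2.654122 rad.
Destination latitude: φ₂ = arcsin( sin φ₁ cos δ + cos φ₁ sin δ cos θ ) = arcsin(-0.940816) = -70.189°.
Then Δλ = atan2(0.013625, 0.134051) = 0.101295 rad, from sin θ sin δ cos φ₁ over cos δ − sin φ₁ sin φ₂.
λ₂ = λ₁ + Δλ = -138.927°.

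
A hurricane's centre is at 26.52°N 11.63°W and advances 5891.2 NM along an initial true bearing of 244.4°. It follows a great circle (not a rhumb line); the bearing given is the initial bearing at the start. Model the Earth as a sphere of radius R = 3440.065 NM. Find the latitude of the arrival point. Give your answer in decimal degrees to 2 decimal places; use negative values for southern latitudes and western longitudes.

latitude -26.48°

Central angle δ = d/R = 1.712526 rad.
Converting: φ₁ = 0.462861 rad, θ = 4.265585 rad.
Applying the spherical law of cosines for sides, sin φ₂ = sin φ₁ cos δ + cos φ₁ sin δ cos θ = -0.445816, so φ₂ = -26.48°.
Then Δλ = atan2(-0.798849, 0.057806) = -1.498560 rad, from sin θ sin δ cos φ₁ over cos δ − sin φ₁ sin φ₂.
λ₂ = λ₁ + Δλ = -97.49°.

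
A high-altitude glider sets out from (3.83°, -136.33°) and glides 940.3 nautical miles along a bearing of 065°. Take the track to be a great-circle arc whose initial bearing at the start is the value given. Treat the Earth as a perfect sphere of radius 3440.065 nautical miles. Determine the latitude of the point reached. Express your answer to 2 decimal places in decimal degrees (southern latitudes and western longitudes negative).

Angular distance δ = d/R = 940.3 / 3440.065 = 0.273338 rad.
With φ₁ = 3.83° = 0.066846 rad and θ = 65° = 1.134464 rad:
sin φ₂ = sin φ₁ cos δ + cos φ₁ sin δ cos θ = (0.066796)(0.962875) + (0.997767)(0.269947)(0.422618) = 0.178146
φ₂ = asin(0.178146) = 0.179102 rad = 10.26°.
Δλ = atan2( sin θ sin δ cos φ₁ , cos δ − sin φ₁ sin φ₂ ) = atan2(0.244109, 0.950976) = 0.251268 rad = 14.40°.
Hence λ₂ = -136.33° + 14.40° = -121.93°.

latitude 10.26°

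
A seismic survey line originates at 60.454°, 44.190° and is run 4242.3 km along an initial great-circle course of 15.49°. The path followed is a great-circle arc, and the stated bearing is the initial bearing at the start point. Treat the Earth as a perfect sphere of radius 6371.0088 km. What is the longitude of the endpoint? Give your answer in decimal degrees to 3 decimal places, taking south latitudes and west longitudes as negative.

longitude 172.452°

Central angle δ = d/R = 0.665876 rad.
With φ₁ = 60.454° = 1.055121 rad and θ = 15.49° = 0.270352 rad:
sin φ₂ = sin φ₁ cos δ + cos φ₁ sin δ cos θ = (0.869960)(0.786376) + (0.493122)(0.617748)(0.963677) = 0.977676
φ₂ = asin(0.977676) = 1.359101 rad = 77.871°.
Δλ = atan2( sin θ sin δ cos φ₁ , cos δ − sin φ₁ sin φ₂ ) = atan2(0.081356, -0.064163) = 2.238589 rad = 128.262°.
λ₂ = λ₁ + Δλ = 172.452°.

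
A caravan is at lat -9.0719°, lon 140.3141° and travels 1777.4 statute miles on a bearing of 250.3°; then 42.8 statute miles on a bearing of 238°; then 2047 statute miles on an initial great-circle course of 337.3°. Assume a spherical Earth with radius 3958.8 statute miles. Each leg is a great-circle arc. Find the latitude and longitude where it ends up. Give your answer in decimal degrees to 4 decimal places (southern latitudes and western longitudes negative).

latitude 10.5063°, longitude 103.3303°

Apply the spherical direct solution leg by leg, carrying full precision between legs.
Leg 1: from (-9.0719°, 140.3141°), δ = 1777.4/3958.8 = 0.448974 rad, θ = 250.3° → φ = -16.6504°, λ = 115.0671°.
Leg 2: from (-16.6504°, 115.0671°), δ = 42.8/3958.8 = 0.010811 rad, θ = 238° → φ = -16.9779°, λ = 114.5179°.
Leg 3: from (-16.9779°, 114.5179°), δ = 2047/3958.8 = 0.517076 rad, θ = 337.3° → φ = 10.5063°, λ = 103.3303°.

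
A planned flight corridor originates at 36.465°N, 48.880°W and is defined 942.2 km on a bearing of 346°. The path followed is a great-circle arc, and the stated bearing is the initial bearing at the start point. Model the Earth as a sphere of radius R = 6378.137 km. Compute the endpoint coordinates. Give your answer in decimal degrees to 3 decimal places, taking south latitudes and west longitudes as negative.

Angular distance δ = d/R = 942.2 / 6378.137 = 0.147723 rad.
Start latitude φ₁ = 0.636434 rad; initial bearing θ = 6.038839 rad.
Applying the spherical law of cosines for sides, sin φ₂ = sin φ₁ cos δ + cos φ₁ sin δ cos θ = 0.702713, so φ₂ = 44.645°.
Δλ = atan2( sin θ sin δ cos φ₁ , cos δ − sin φ₁ sin φ₂ ) = atan2(-0.028636, 0.571464) = -0.050069 rad = -2.869°.
λ₂ = -48.880° + -2.869° = -51.749°.

latitude 44.645°, longitude -51.749°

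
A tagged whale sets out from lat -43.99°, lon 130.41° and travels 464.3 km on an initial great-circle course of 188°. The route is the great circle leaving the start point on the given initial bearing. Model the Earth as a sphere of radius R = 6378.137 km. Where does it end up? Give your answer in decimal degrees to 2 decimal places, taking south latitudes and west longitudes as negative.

latitude -48.12°, longitude 129.54°

δ = 464.3/6378.137 = 0.072796 rad (4.1709°).
With φ₁ = -43.99° = -0.767770 rad and θ = 188° = 3.281219 rad:
sin φ₂ = sin φ₁ cos δ + cos φ₁ sin δ cos θ = (-0.694533)(0.997352) + (0.719461)(0.072731)(-0.990268) = -0.744511
φ₂ = asin(-0.744511) = -0.839803 rad = -48.12°.
Δλ = atan2( sin θ sin δ cos φ₁ , cos δ − sin φ₁ sin φ₂ ) = atan2(-0.007283, 0.480264) = -0.015162 rad = -0.87°.
λ₂ = 130.41° + -0.87° = 129.54°.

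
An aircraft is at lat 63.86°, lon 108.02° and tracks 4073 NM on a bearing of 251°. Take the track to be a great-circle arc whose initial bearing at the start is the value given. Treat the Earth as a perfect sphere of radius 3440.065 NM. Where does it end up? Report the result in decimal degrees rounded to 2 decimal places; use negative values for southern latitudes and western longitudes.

Angular distance δ = d/R = 4073 / 3440.065 = 1.183989 rad.
Start latitude φ₁ = 1.114567 rad; initial bearing θ = 4.380776 rad.
sin φ₂ = sin φ₁ cos δ + cos φ₁ sin δ cos θ = (0.897720)(0.377233) + (0.440566)(0.926118)(-0.325568) = 0.205813
φ₂ = asin(0.205813) = 0.207294 rad = 11.88°.
For the longitude increment, Δλ = atan2( sin θ sin δ cos φ₁, cos δ − sin φ₁ sin φ₂ ) = atan2(-0.385787, 0.192471) = -63.49°.
λ₂ = λ₁ + Δλ = 44.53°.

latitude 11.88°, longitude 44.53°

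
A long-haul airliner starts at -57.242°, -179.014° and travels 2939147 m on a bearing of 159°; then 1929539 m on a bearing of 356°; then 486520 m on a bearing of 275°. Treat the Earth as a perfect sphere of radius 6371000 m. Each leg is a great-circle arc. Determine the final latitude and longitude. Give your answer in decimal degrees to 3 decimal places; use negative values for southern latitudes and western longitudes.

latitude -59.930°, longitude -140.416°

Apply the spherical direct solution leg by leg, carrying full precision between legs.
Leg 1: from (-57.242°, -179.014°), δ = 2939147/6371000 = 0.461332 rad, θ = 159° → φ = -77.936°, λ = -129.263°.
Leg 2: from (-77.936°, -129.263°), δ = 1929539/6371000 = 0.302863 rad, θ = 356° → φ = -60.601°, λ = -131.692°.
Leg 3: from (-60.601°, -131.692°), δ = 486520/6371000 = 0.076365 rad, θ = 275° → φ = -59.930°, λ = -140.416°.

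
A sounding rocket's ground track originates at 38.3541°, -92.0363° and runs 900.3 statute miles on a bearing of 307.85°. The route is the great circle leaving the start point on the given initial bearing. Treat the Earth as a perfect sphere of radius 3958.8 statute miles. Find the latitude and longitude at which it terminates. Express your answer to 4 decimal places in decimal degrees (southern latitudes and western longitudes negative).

latitude 45.4820°, longitude -106.7457°

Central angle δ = d/R = 0.227417 rad.
With φ₁ = 38.3541° = 0.669405 rad and θ = 307.85° = 5.372996 rad:
Applying the spherical law of cosines for sides, sin φ₂ = sin φ₁ cos δ + cos φ₁ sin δ cos θ = 0.713030, so φ₂ = 45.4820°.
Then Δλ = atan2(-0.139609, 0.531803) = -0.256727 rad, from sin θ sin δ cos φ₁ over cos δ − sin φ₁ sin φ₂.
λ₂ = λ₁ + Δλ = -106.7457°.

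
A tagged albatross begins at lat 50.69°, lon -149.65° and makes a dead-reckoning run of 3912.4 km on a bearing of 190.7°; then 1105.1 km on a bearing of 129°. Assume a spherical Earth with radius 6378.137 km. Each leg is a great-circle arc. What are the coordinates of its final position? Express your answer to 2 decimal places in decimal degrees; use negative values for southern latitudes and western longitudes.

Apply the spherical direct solution leg by leg, carrying full precision between legs.
Leg 1: from (50.69°, -149.65°), δ = 3912.4/6378.137 = 0.613408 rad, θ = 190.7° → φ = 15.92°, λ = -156.03°.
Leg 2: from (15.92°, -156.03°), δ = 1105.1/6378.137 = 0.173264 rad, θ = 129° → φ = 9.55°, λ = -148.22°.

latitude 9.55°, longitude -148.22°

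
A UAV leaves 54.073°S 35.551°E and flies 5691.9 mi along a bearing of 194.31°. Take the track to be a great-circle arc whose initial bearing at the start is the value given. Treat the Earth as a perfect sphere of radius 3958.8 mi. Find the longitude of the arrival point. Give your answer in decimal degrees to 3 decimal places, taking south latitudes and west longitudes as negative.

The arc subtends δ = 5691.9/3958.8 = 1.437784 rad at the centre.
Start latitude φ₁ = -0.943752 rad; initial bearing θ = 3.391349 rad.
Destination latitude: φ₂ = arcsin( sin φ₁ cos δ + cos φ₁ sin δ cos θ ) = arcsin(-0.670918) = -42.138°.
Then Δλ = atan2(-0.143746, -0.410666) = -2.804890 rad, from sin θ sin δ cos φ₁ over cos δ − sin φ₁ sin φ₂.
Hence λ₂ = 35.551° + -160.708° = -125.157°.

longitude -125.157°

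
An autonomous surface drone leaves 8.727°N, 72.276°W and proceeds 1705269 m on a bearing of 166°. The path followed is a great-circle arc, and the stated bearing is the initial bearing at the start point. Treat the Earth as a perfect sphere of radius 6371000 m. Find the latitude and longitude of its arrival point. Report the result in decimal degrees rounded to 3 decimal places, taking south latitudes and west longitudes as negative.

δ = 1705269/6371000 = 0.267661 rad (15.3359°).
With φ₁ = 8.727° = 0.152315 rad and θ = 166° = 2.897247 rad:
Applying the spherical law of cosines for sides, sin φ₂ = sin φ₁ cos δ + cos φ₁ sin δ cos θ = -0.107326, so φ₂ = -6.161°.
Then Δλ = atan2(0.063242, 0.980676) = 0.064399 rad, from sin θ sin δ cos φ₁ over cos δ − sin φ₁ sin φ₂.
λ₂ = -72.276° + 3.690° = -68.586°.

latitude -6.161°, longitude -68.586°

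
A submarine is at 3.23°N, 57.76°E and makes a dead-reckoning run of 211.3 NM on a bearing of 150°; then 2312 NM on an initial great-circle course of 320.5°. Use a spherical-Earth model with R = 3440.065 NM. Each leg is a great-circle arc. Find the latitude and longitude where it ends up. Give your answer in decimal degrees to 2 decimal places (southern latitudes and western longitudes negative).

Apply the spherical direct solution leg by leg, carrying full precision between legs.
Leg 1: from (3.23°, 57.76°), δ = 211.3/3440.065 = 0.061423 rad, θ = 150° → φ = 0.18°, λ = 59.52°.
Leg 2: from (0.18°, 59.52°), δ = 2312/3440.065 = 0.672080 rad, θ = 320.5° → φ = 28.87°, λ = 32.63°.

latitude 28.87°, longitude 32.63°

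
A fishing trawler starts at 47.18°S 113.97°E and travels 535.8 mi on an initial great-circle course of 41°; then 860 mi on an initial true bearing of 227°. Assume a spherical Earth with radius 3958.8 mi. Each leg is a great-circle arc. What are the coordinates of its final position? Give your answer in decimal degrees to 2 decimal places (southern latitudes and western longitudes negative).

Apply the spherical direct solution leg by leg, carrying full precision between legs.
Leg 1: from (-47.18°, 113.97°), δ = 535.8/3958.8 = 0.135344 rad, θ = 41° → φ = -41.11°, λ = 120.72°.
Leg 2: from (-41.11°, 120.72°), δ = 860/3958.8 = 0.217238 rad, θ = 227° → φ = -48.84°, λ = 106.86°.

latitude -48.84°, longitude 106.86°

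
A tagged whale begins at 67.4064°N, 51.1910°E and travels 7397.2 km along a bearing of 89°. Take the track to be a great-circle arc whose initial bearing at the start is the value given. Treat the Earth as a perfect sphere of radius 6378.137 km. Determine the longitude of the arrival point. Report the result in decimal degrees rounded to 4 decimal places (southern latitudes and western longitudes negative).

Angular distance δ = d/R = 7397.2 / 6378.137 = 1.159774 rad.
Converting: φ₁ = 1.176464 rad, θ = 1.553343 rad.
sin φ₂ = sin φ₁ cos δ + cos φ₁ sin δ cos θ = (0.923253)(0.399546) + (0.384192)(0.916713)(0.017452) = 0.375029
φ₂ = asin(0.375029) = 0.384428 rad = 22.0261°.
Δλ = atan2( sin θ sin δ cos φ₁ , cos δ − sin φ₁ sin φ₂ ) = atan2(0.352140, 0.053300) = 1.420578 rad = 81.3931°.
λ₂ = λ₁ + Δλ = 132.5841°.

longitude 132.5841°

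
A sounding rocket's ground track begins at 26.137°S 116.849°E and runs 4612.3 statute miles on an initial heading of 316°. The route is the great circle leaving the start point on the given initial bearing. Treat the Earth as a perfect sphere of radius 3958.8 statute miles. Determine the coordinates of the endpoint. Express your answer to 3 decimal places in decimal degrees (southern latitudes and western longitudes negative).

The arc subtends δ = 4612.3/3958.8 = 1.165075 rad at the centre.
Converting: φ₁ = -0.456177 rad, θ = 5.515240 rad.
Destination latitude: φ₂ = arcsin( sin φ₁ cos δ + cos φ₁ sin δ cos θ ) = arcsin(0.419492) = 24.803°.
Δλ = atan2( sin θ sin δ cos φ₁ , cos δ − sin φ₁ sin φ₂ ) = atan2(-0.572998, 0.579476) = -0.779777 rad = -44.678°.
λ₂ = 116.849° + -44.678° = 72.171°.

latitude 24.803°, longitude 72.171°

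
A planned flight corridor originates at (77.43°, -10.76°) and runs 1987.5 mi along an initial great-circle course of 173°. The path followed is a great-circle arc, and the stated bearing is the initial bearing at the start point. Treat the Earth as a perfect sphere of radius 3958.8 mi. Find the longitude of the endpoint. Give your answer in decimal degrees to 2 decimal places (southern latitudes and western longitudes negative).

Angular distance δ = d/R = 1987.5 / 3958.8 = 0.502046 rad.
With φ₁ = 77.43° = 1.351408 rad and θ = 173° = 3.019420 rad:
Applying the spherical law of cosines for sides, sin φ₂ = sin φ₁ cos δ + cos φ₁ sin δ cos θ = 0.751640, so φ₂ = 48.73°.
Then Δλ = atan2(0.012763, 0.142976) = 0.089033 rad, from sin θ sin δ cos φ₁ over cos δ − sin φ₁ sin φ₂.
Hence λ₂ = -10.76° + 5.10° = -5.66°.

longitude -5.66°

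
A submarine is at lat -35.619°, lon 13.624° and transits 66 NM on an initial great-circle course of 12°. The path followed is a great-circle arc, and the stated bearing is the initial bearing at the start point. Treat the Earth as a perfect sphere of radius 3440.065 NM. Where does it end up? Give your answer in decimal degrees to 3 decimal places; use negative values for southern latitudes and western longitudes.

latitude -34.543°, longitude 13.901°

Central angle δ = d/R = 0.019186 rad.
With φ₁ = -35.619° = -0.621669 rad and θ = 12° = 0.209440 rad:
Applying the spherical law of cosines for sides, sin φ₂ = sin φ₁ cos δ + cos φ₁ sin δ cos θ = -0.567031, so φ₂ = -34.543°.
Δλ = atan2( sin θ sin δ cos φ₁ , cos δ − sin φ₁ sin φ₂ ) = atan2(0.003242, 0.669581) = 0.004842 rad = 0.277°.
λ₂ = 13.624° + 0.277° = 13.901°.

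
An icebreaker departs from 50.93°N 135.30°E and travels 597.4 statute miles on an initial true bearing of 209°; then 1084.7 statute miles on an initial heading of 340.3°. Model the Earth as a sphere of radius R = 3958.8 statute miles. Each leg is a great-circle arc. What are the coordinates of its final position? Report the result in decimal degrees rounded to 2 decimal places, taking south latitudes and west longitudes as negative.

latitude 57.65°, longitude 119.75°

Apply the spherical direct solution leg by leg, carrying full precision between legs.
Leg 1: from (50.93°, 135.30°), δ = 597.4/3958.8 = 0.150904 rad, θ = 209° → φ = 43.21°, λ = 129.56°.
Leg 2: from (43.21°, 129.56°), δ = 1084.7/3958.8 = 0.273997 rad, θ = 340.3° → φ = 57.65°, λ = 119.75°.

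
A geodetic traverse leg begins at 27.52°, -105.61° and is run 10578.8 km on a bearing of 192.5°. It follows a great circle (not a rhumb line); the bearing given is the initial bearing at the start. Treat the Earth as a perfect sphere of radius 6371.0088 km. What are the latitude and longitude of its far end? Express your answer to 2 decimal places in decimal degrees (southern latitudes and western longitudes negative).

latitude -64.65°, longitude -135.84°

Central angle δ = d/R = 1.660459 rad.
With φ₁ = 27.52° = 0.480315 rad and θ = 192.5° = 3.359759 rad:
sin φ₂ = sin φ₁ cos δ + cos φ₁ sin δ cos θ = (0.462058)(-0.089543) + (0.886850)(0.995983)(-0.976296) = -0.903724
φ₂ = asin(-0.903724) = -1.128389 rad = -64.65°.
Δλ = atan2( sin θ sin δ cos φ₁ , cos δ − sin φ₁ sin φ₂ ) = atan2(-0.191178, 0.328030) = -0.527682 rad = -30.23°.
Hence λ₂ = -105.61° + -30.23° = -135.84°.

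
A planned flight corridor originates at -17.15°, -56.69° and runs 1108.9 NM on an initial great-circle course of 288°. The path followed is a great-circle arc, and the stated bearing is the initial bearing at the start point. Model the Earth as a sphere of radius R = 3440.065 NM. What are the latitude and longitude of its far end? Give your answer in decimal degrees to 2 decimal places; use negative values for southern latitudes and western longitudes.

Central angle δ = d/R = 0.322349 rad.
Start latitude φ₁ = -0.299324 rad; initial bearing θ = 5.026548 rad.
Applying the spherical law of cosines for sides, sin φ₂ = sin φ₁ cos δ + cos φ₁ sin δ cos θ = -0.186144, so φ₂ = -10.73°.
For the longitude increment, Δλ = atan2( sin θ sin δ cos φ₁, cos δ − sin φ₁ sin φ₂ ) = atan2(-0.287893, 0.893605) = -17.86°.
λ₂ = -56.69° + -17.86° = -74.55°.

latitude -10.73°, longitude -74.55°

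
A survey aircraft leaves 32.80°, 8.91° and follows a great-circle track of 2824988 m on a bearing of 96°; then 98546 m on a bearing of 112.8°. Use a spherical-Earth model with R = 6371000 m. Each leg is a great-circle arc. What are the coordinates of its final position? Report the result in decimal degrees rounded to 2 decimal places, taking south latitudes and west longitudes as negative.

Apply the spherical direct solution leg by leg, carrying full precision between legs.
Leg 1: from (32.80°, 8.91°), δ = 2824988/6371000 = 0.443414 rad, θ = 96° → φ = 26.85°, λ = 37.48°.
Leg 2: from (26.85°, 37.48°), δ = 98546/6371000 = 0.015468 rad, θ = 112.8° → φ = 26.50°, λ = 38.39°.

latitude 26.50°, longitude 38.39°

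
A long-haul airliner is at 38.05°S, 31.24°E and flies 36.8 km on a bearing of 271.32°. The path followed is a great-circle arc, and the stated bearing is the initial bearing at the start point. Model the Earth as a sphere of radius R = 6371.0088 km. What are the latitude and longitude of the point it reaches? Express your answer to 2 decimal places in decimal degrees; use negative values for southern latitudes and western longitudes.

δ = 36.8/6371.0088 = 0.005776 rad (0.3309°).
Converting: φ₁ = -0.664098 rad, θ = 4.735427 rad.
Destination latitude: φ₂ = arcsin( sin φ₁ cos δ + cos φ₁ sin δ cos θ ) = arcsin(-0.616234) = -38.04°.
Δλ = atan2( sin θ sin δ cos φ₁ , cos δ − sin φ₁ sin φ₂ ) = atan2(-0.004547, 0.620168) = -0.007332 rad = -0.42°.
λ₂ = λ₁ + Δλ = 30.82°.

latitude -38.04°, longitude 30.82°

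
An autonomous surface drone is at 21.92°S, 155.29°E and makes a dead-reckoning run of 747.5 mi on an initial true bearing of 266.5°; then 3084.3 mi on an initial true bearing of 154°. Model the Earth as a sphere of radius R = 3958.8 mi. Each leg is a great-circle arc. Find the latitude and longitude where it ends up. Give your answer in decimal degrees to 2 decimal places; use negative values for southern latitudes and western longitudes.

latitude -58.57°, longitude 179.83°

Apply the spherical direct solution leg by leg, carrying full precision between legs.
Leg 1: from (-21.92°, 155.29°), δ = 747.5/3958.8 = 0.188820 rad, θ = 266.5° → φ = -22.17°, λ = 143.62°.
Leg 2: from (-22.17°, 143.62°), δ = 3084.3/3958.8 = 0.779100 rad, θ = 154° → φ = -58.57°, λ = 179.83°.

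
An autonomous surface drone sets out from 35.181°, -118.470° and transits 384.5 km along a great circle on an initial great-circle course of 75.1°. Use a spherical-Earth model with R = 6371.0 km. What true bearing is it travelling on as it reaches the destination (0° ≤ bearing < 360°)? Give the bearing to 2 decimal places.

final bearing 77.51°

δ = 384.5/6371 = 0.060352 rad (3.4579°).
With φ₁ = 35.181° = 0.614024 rad and θ = 75.1° = 1.310742 rad:
Applying the spherical law of cosines for sides, sin φ₂ = sin φ₁ cos δ + cos φ₁ sin δ cos θ = 0.587788, so φ₂ = 36.000°.
Δλ = atan2( sin θ sin δ cos φ₁ , cos δ − sin φ₁ sin φ₂ ) = atan2(0.047640, 0.659518) = 0.072109 rad = 4.132°.
Hence λ₂ = -118.470° + 4.132° = -114.338°.
The forward bearing on arrival equals the back-azimuth from the destination plus 180°.
Back-azimuth from P₂ (36.00°, -114.34°) to P₁ (35.18°, -118.47°), with Δλ' = λ₁ − λ₂ = -4.13°: atan2( sin Δλ' cos φ₁ , cos φ₂ sin φ₁ − sin φ₂ cos φ₁ cos Δλ' ) = 257.51°.
Final bearing = (257.51° + 180°) mod 360° = 77.51°.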